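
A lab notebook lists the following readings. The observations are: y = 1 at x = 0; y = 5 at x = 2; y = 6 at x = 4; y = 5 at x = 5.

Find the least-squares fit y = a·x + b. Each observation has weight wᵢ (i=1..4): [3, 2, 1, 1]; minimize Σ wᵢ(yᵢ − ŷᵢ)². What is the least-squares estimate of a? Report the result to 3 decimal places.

a = 0.983

The normal equations are: 49·a + 13·b = 69;  13·a + 7·b = 24.
Eliminating b: 7·(row 1) − 13·(row 2) gives 174·a = 7·69 − 13·24 = 171, so a = 57/58.
Then b = (24 − 13·(57/58))/7 = 93/58.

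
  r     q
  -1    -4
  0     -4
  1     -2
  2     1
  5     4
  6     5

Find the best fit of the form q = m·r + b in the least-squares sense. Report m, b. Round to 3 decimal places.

From the data, Σr·r = 67, Σr = 13, Σ1 = 6.
Moment sums: Σr·q = 54, Σq = 0.
Δ = 67·6 − 13² = 233.
m = (54·6 − 13·0)/233 = 324/233; b = (67·0 − 13·54)/233 = -702/233.

m = 1.391, b = -3.013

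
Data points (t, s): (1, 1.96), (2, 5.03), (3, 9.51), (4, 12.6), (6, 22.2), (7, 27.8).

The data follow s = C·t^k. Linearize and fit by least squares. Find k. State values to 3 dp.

Taking logs, ln s = k·ln t + ln C, so regress ln s on ln t.
AᵀA = [[10.6062, 6.9157]; [6.9157, 6]], rhs = [19.1315, 13.4995]ᵀ  (here Σln t = 6.9157, Σ(ln t)² = 10.6062, Σln s = 13.4995, Σln t·ln s = 19.1315).
Solving (det = 15.8099): k = 1.35547, ln C = 0.68758.

k = 1.355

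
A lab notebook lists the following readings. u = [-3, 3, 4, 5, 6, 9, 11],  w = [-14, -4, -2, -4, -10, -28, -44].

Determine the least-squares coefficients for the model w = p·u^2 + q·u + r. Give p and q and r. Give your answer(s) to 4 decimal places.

Entries of AᵀA: Σu^2·u^2 = 23541, Σu^2·u = 2465, Σu^2 = 297, Σu·u = 297, Σu = 35, Σ1 = 7.
And Σu^2·w = -8246, Σu·w = -794, Σw = -106.
Inverting the 3×3 Gram matrix, [p, q, r]ᵀ = [-347560/654929, 1374652/654929, -2044282/654929]ᵀ.

p = -0.5307, q = 2.0989, r = -3.1214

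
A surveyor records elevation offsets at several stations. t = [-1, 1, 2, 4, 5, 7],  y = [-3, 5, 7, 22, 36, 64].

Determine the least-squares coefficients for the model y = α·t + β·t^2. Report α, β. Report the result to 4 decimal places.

Compute the Gram sums: Σt·t = 96, Σt·t^2 = 540, Σt^2·t^2 = 3300.
And Σt·y = 738, Σt^2·y = 4418.
det = 96·3300 − 540² = 25200.
α = (738·3300 − 540·4418)/25200 = 69/35; β = (96·4418 − 540·738)/25200 = 1067/1050.

α = 1.9714, β = 1.0162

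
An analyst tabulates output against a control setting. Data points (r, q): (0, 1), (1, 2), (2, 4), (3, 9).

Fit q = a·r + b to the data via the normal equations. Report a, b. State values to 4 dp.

Sums needed: Σr·r = 14, Σr = 6, Σ1 = 4.
For Mᵀq: Σr·q = 37, Σq = 16.
MᵀM·[a, b]ᵀ = Mᵀq becomes [[14, 6]; [6, 4]]·[a, b]ᵀ = [37, 16]ᵀ.
Δ = 14·4 − 6² = 20.
a = (37·4 − 6·16)/20 = 13/5; b = (14·16 − 6·37)/20 = 1/10.

a = 2.6000, b = 0.1000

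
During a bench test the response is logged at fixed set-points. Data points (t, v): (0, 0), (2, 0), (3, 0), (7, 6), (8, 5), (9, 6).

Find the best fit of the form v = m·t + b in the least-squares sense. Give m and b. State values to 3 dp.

The normal system AᵀA·[m, b]ᵀ = Aᵀv is [[207, 29]; [29, 6]]·[m, b]ᵀ = [136, 17]ᵀ.
Eliminating b: 6·(row 1) − 29·(row 2) gives 401·m = 6·136 − 29·17 = 323, so m = 323/401.
Then b = (17 − 29·(323/401))/6 = -425/401.

m = 0.805, b = -1.060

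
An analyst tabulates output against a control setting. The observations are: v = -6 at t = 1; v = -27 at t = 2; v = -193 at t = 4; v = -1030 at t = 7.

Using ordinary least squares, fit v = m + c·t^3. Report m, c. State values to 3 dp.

From the data, Σ1 = 4, Σt^3 = 416, Σt^3·t^3 = 121810.
Moment sums: Σv = -1256, Σt^3·v = -365864.
Normal equations: [[4, 416]; [416, 121810]]·[m, c]ᵀ = [-1256, -365864]ᵀ.
Eliminating c: 121810·(row 1) − 416·(row 2) gives 314184·m = 121810·(-1256) − 416·(-365864) = -793936, so m = -7634/3021.
Then c = ((-365864) − 416·(-7634/3021))/121810 = -117620/39273.

m = -2.527, c = -2.995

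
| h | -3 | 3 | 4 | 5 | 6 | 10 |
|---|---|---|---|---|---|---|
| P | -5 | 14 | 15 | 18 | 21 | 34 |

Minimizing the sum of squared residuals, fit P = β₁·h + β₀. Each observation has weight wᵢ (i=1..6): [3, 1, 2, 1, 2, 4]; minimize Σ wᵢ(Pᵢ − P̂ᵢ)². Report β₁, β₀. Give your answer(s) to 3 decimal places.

β₁ = 2.987, β₀ = 3.751

Compute the Gram sums: Σwᵢ·h·h = 565, Σwᵢ·h = 59, Σwᵢ·1 = 13.
And Σwᵢ·h·P = 1909, Σwᵢ·P = 225.
So MᵀWM·[β₁, β₀]ᵀ = MᵀWP: [[565, 59]; [59, 13]]·[β₁, β₀]ᵀ = [1909, 225]ᵀ.
Determinant 565·13 − 59² = 3864.
β₁ = (1909·13 − 59·225)/3864 = 5771/1932; β₀ = (565·225 − 59·1909)/3864 = 7247/1932.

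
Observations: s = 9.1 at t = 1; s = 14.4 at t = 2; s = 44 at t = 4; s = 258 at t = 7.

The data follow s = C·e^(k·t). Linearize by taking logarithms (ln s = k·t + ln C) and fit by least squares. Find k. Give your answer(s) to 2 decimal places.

Linearized form: ln s = k·t + ln C. From the 4 transformed points,
XᵀX = [[70.0000, 14.0000]; [14.0000, 4]], rhs = [61.5502, 14.2127]ᵀ  (here Σt = 14.0000, Σ(t)² = 70.0000, Σln s = 14.2127, Σt·ln s = 61.5502).
Δ = 70.0000·4 − (14.0000)² = 84.0000; k = (61.5502·4 − 14.0000·14.2127)/84.0000 = 0.56219, ln C = (70.0000·14.2127 − 14.0000·61.5502)/84.0000 = 1.58551.

k = 0.56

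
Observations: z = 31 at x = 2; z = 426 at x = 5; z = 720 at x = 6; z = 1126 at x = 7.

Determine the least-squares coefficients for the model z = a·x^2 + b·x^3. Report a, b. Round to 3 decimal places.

With design matrix M, MᵀM = [[4338, 27740]; [27740, 179994]] and Mᵀz = [91868, 595236]ᵀ.
Eliminating b: 179994·(row 1) − 27740·(row 2) gives 11306372·a = 179994·91868 − 27740·595236 = 23842152, so a = 5960538/2826593.
Then b = (595236 − 27740·(5960538/2826593))/179994 = 8428862/2826593.

a = 2.109, b = 2.982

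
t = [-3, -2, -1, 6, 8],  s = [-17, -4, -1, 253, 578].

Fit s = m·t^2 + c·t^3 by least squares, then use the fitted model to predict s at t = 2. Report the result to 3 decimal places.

Compute the Gram sums: Σt^2·t^2 = 5490, Σt^2·t^3 = 40268, Σt^3·t^3 = 309594.
Right-hand side: Σt^2·s = 45930, Σt^3·s = 351076.
So XᵀX·[m, c]ᵀ = Xᵀs: [[5490, 40268]; [40268, 309594]]·[m, c]ᵀ = [45930, 351076]ᵀ.
det = 5490·309594 − 40268² = 78159236.
m = (45930·309594 − 40268·351076)/78159236 = 20631013/19539809; c = (5490·351076 − 40268·45930)/78159236 = 19474500/19539809.
At t = 2: ŝ = (20631013/19539809)·(4) + (19474500/19539809)·(8) = 238320052/19539809.

ŝ = 12.197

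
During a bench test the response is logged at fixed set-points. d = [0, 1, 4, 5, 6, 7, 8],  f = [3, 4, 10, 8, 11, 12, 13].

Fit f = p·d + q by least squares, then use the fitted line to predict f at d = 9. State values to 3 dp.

With design matrix A, AᵀA = [[191, 31]; [31, 7]] and Aᵀf = [338, 61]ᵀ.
Δ = 191·7 − 31² = 376.
p = (338·7 − 31·61)/376 = 475/376; q = (191·61 − 31·338)/376 = 1173/376.
At d = 9: f̂ = (475/376)·(9) + (1173/376)·(1) = 681/47.

f̂ = 14.489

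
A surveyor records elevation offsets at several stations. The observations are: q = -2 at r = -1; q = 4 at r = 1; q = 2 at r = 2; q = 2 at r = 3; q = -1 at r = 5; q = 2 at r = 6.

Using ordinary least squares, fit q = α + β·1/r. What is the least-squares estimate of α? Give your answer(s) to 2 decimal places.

Setting ∂/∂α … = 0 gives: 6·α + (6/5)·β = 7;  (6/5)·α + (1093/450)·β = 39/5.
Determinant 6·(1093/450) − (6/5)² = 197/15.
α = (7·(1093/450) − (6/5)·(39/5))/(197/15) = 3439/5910; β = (6·(39/5) − (6/5)·7)/(197/15) = 576/197.

α = 0.58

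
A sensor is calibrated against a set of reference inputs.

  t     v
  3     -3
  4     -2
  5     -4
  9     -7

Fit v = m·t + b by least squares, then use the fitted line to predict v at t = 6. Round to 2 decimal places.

Normal-equation sums: Σt·t = 131, Σt = 21, Σ1 = 4.
Moment sums: Σt·v = -100, Σv = -16.
Eliminating b: 4·(row 1) − 21·(row 2) gives 83·m = 4·(-100) − 21·(-16) = -64, so m = -64/83.
Then b = ((-16) − 21·(-64/83))/4 = 4/83.
At t = 6: v̂ = (-64/83)·(6) + (4/83)·(1) = -380/83.

v̂ = -4.58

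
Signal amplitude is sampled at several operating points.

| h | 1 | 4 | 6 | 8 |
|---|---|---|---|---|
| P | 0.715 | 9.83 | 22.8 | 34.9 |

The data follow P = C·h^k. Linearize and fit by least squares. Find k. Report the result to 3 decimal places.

With ln Pᵢ as the transformed response and ln hᵢ as the regressor:
AᵀA = [[9.4563, 5.2575]; [5.2575, 4]], rhs = [16.1579, 8.6292]ᵀ  (here Σln h = 5.2575, Σ(ln h)² = 9.4563, Σln P = 8.6292, Σln h·ln P = 16.1579).
Δ = 9.4563·4 − (5.2575)² = 10.1839; k = (16.1579·4 − 5.2575·8.6292)/10.1839 = 1.89156, ln C = (9.4563·8.6292 − 5.2575·16.1579)/10.1839 = -0.32891.

k = 1.892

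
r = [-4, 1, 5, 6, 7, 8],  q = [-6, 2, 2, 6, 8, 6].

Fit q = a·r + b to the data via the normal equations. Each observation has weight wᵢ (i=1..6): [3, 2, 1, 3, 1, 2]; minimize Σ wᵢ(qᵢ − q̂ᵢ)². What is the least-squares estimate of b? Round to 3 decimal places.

With design matrix M, MᵀWM = [[360, 36]; [36, 12]] and MᵀWq = [346, 26]ᵀ.
Determinant 360·12 − 36² = 3024.
a = (346·12 − 36·26)/3024 = 67/63; b = (360·26 − 36·346)/3024 = -43/42.

b = -1.024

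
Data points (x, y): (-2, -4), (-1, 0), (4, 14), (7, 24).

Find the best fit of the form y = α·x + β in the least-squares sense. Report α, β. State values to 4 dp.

Entries of MᵀM: Σx·x = 70, Σx = 8, Σ1 = 4.
Moment sums: Σx·y = 232, Σy = 34.
Δ = 70·4 − 8² = 216.
α = (232·4 − 8·34)/216 = 82/27; β = (70·34 − 8·232)/216 = 131/54.

α = 3.0370, β = 2.4259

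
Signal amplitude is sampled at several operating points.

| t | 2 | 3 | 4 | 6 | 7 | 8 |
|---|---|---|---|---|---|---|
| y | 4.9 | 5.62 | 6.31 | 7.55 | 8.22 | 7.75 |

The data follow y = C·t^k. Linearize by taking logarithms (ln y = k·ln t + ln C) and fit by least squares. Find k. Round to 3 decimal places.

k = 0.374

Linearized form: ln y = k·ln t + ln C. From the 6 transformed points,
AᵀA = [[14.9303, 8.9952]; [8.9952, 6]], rhs = [17.5313, 11.3335]ᵀ  (here Σln t = 8.9952, Σ(ln t)² = 14.9303, Σln y = 11.3335, Σln t·ln y = 17.5313).
Δ = 14.9303·6 − (8.9952)² = 8.6686; k = (17.5313·6 − 8.9952·11.3335)/8.6686 = 0.37385, ln C = (14.9303·11.3335 − 8.9952·17.5313)/8.6686 = 1.32844.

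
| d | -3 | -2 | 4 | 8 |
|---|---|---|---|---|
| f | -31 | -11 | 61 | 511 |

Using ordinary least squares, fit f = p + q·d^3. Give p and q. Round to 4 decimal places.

p = -3.3889, q = 1.0047

Forming XᵀX = [[4, 541]; [541, 267033]] and Xᵀf = [530, 266461]ᵀ gives XᵀX·[p, q]ᵀ = Xᵀf.
det = 4·267033 − 541² = 775451.
p = (530·267033 − 541·266461)/775451 = -2627911/775451; q = (4·266461 − 541·530)/775451 = 779114/775451.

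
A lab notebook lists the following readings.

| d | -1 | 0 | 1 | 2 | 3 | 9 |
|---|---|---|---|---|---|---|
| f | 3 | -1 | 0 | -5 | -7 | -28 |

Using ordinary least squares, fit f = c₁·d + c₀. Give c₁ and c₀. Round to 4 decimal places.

c₁ = -3.1158, c₀ = 0.9368

Forming XᵀX = [[96, 14]; [14, 6]] and Xᵀf = [-286, -38]ᵀ gives XᵀX·[c₁, c₀]ᵀ = Xᵀf.
det = 96·6 − 14² = 380.
c₁ = ((-286)·6 − 14·(-38))/380 = -296/95; c₀ = (96·(-38) − 14·(-286))/380 = 89/95.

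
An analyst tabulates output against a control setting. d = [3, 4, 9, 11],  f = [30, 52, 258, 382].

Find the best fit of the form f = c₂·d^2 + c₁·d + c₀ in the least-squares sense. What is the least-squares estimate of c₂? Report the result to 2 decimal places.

c₂ = 3.03

The normal equations are: 21539·c₂ + 2151·c₁ + 227·c₀ = 68222;  2151·c₂ + 227·c₁ + 27·c₀ = 6822;  227·c₂ + 27·c₁ + 4·c₀ = 722.
(Σd^2·d^2 = 21539, Σd^2·d = 2151, Σd^2 = 227, Σd·d = 227, Σd = 27, Σ1 = 4, Σd^2·f = 68222, Σd·f = 6822, Σf = 722.)
Solving the 3×3 system (Gaussian elimination) gives c₂ = 6868/2269, c₁ = 3834/2269, c₀ = -6084/2269.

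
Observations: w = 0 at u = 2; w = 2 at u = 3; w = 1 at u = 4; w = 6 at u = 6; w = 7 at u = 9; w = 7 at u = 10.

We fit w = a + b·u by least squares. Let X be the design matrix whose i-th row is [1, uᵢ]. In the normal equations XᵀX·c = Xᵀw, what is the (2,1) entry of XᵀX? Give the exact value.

34

Row 2 ↔ basis u, column 1 ↔ basis 1, so (XᵀX)_{2,1} = Σᵢ u = (2)·(1) + (3)·(1) + (4)·(1) + (6)·(1) + (9)·(1) + (10)·(1) = 34.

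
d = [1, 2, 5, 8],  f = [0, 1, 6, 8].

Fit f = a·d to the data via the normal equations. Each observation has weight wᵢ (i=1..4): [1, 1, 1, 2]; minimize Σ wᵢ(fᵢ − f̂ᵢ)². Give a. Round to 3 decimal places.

a = 1.013

With design matrix A, AᵀWA = [[158]] and AᵀWf = [160]ᵀ.
Hence a = 160 / 158 ≈ 1.01266.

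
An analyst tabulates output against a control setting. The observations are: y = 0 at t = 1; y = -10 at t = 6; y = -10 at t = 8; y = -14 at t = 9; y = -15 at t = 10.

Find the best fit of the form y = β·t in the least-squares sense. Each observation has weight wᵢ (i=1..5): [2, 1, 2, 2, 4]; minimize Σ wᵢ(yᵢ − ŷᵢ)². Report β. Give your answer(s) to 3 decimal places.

Setting ∂/∂β … = 0 gives: 728·β = -1072.
(Σwᵢ·t·t = 728, Σwᵢ·t·y = -1072.)
Hence β = -1072 / 728 ≈ -1.47253.

β = -1.473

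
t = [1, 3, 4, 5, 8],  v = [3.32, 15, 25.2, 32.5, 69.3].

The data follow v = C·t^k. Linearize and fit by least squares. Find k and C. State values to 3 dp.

k = 1.456, C = 3.233

Taking logs, ln v = k·ln t + ln C, so regress ln v on ln t.
Over the data: Σln t = 6.1738, Σ(ln t)² = 10.0431, Σln v = 14.8545, Σln t·ln v = 21.8649.
Normal system: [[10.0431, 6.1738]; [6.1738, 5]]·[k, ln C]ᵀ = [21.8649, 14.8545]ᵀ.
Slope k = (n·Σln t·ln v − Σln t·Σln v)/(n·Σ(ln t)² − (Σln t)²) = (5·21.8649 − 6.1738·14.8545)/12.1000 = 1.45584; ln C = (Σln v − k·Σln t)/n = 1.17330, so C = exp(1.17330) = 3.23264.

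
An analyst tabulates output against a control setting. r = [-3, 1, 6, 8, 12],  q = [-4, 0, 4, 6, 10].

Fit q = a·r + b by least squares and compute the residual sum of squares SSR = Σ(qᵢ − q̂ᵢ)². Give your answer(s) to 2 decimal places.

SSR = 0.23

Sums needed: Σr·r = 254, Σr = 24, Σ1 = 5.
Moment sums: Σr·q = 204, Σq = 16.
Normal equations: [[254, 24]; [24, 5]]·[a, b]ᵀ = [204, 16]ᵀ.
Determinant 254·5 − 24² = 694.
a = (204·5 − 24·16)/694 = 318/347; b = (254·16 − 24·204)/694 = -416/347.
Residuals: -18/347, 98/347, -104/347, -46/347, 70/347; SSR = 80/347.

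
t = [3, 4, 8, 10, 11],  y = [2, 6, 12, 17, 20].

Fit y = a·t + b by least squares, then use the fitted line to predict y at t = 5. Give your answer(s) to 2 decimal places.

ŷ = 6.83

Forming MᵀM = [[310, 36]; [36, 5]] and Mᵀy = [516, 57]ᵀ gives MᵀM·[a, b]ᵀ = Mᵀy.
Determinant 310·5 − 36² = 254.
a = (516·5 − 36·57)/254 = 264/127; b = (310·57 − 36·516)/254 = -453/127.
At t = 5: ŷ = (264/127)·(5) + (-453/127)·(1) = 867/127.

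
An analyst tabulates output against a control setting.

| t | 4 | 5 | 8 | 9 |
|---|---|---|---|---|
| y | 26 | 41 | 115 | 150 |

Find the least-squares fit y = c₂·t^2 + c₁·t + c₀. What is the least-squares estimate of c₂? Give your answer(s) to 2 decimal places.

c₂ = 2.50

XᵀX·[c₂, c₁, c₀]ᵀ = Xᵀy reads: 11538·c₂ + 1430·c₁ + 186·c₀ = 20951;  1430·c₂ + 186·c₁ + 26·c₀ = 2579;  186·c₂ + 26·c₁ + 4·c₀ = 332.
(Σt^2·t^2 = 11538, Σt^2·t = 1430, Σt^2 = 186, Σt·t = 186, Σt = 26, Σ1 = 4, Σt^2·y = 20951, Σt·y = 2579, Σy = 332.)
Inverting the 3×3 Gram matrix, [c₂, c₁, c₀]ᵀ = [5/2, -263/34, 579/34]ᵀ.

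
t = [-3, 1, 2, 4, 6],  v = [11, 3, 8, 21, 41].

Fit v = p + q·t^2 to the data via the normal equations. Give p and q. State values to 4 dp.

Normal-equation sums: Σ1 = 5, Σt^2 = 66, Σt^2·t^2 = 1650.
And Σv = 84, Σt^2·v = 1946.
So AᵀA·[p, q]ᵀ = Aᵀv: [[5, 66]; [66, 1650]]·[p, q]ᵀ = [84, 1946]ᵀ.
Determinant 5·1650 − 66² = 3894.
p = (84·1650 − 66·1946)/3894 = 154/59; q = (5·1946 − 66·84)/3894 = 2093/1947.

p = 2.6102, q = 1.0750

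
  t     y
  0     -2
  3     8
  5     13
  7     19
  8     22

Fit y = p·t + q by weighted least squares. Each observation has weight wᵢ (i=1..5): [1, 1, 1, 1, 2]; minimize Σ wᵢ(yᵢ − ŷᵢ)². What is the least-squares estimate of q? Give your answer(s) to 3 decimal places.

q = -1.613

Setting ∂/∂p … = 0 gives: 211·p + 31·q = 574;  31·p + 6·q = 82.
Determinant 211·6 − 31² = 305.
p = (574·6 − 31·82)/305 = 902/305; q = (211·82 − 31·574)/305 = -492/305.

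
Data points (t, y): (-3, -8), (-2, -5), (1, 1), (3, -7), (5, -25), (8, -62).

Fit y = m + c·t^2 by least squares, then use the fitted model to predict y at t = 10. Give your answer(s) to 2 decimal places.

The normal equations are: 6·m + 112·c = -106;  112·m + 4900·c = -4747.
det = 6·4900 − 112² = 16856.
m = ((-106)·4900 − 112·(-4747))/16856 = 219/301; c = (6·(-4747) − 112·(-106))/16856 = -8305/8428.
At t = 10: ŷ = (219/301)·(1) + (-8305/8428)·(100) = -206092/2107.

ŷ = -97.81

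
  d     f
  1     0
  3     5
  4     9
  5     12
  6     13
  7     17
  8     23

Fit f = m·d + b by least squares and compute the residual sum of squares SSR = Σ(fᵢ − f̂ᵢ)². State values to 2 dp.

The normal system XᵀX·[m, b]ᵀ = Xᵀf is [[200, 34]; [34, 7]]·[m, b]ᵀ = [492, 79]ᵀ.
Eliminating b: 7·(row 1) − 34·(row 2) gives 244·m = 7·492 − 34·79 = 758, so m = 379/122.
Then b = (79 − 34·(379/122))/7 = -232/61.
Residuals: 85/122, -63/122, 23/61, 33/122, -112/61, -115/122, 119/61; SSR = 551/61.

SSR = 9.03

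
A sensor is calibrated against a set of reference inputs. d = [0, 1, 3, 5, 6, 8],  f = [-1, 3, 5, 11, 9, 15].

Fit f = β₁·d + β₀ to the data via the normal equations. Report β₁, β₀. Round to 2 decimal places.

β₁ = 1.84, β₀ = -0.04

Sums needed: Σd·d = 135, Σd = 23, Σ1 = 6.
Moment sums: Σd·f = 247, Σf = 42.
XᵀX·[β₁, β₀]ᵀ = Xᵀf becomes [[135, 23]; [23, 6]]·[β₁, β₀]ᵀ = [247, 42]ᵀ.
Eliminating β₀: 6·(row 1) − 23·(row 2) gives 281·β₁ = 6·247 − 23·42 = 516, so β₁ = 516/281.
Then β₀ = (42 − 23·(516/281))/6 = -11/281.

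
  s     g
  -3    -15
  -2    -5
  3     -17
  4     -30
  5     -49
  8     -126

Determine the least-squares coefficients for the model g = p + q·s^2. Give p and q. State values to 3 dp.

p = 2.180, q = -2.009

Sums needed: Σ1 = 6, Σs^2 = 127, Σs^2·s^2 = 5155.
Moment sums: Σg = -242, Σs^2·g = -10077.
XᵀX·[p, q]ᵀ = Xᵀg becomes [[6, 127]; [127, 5155]]·[p, q]ᵀ = [-242, -10077]ᵀ.
Determinant 6·5155 − 127² = 14801.
p = ((-242)·5155 − 127·(-10077))/14801 = 32269/14801; q = (6·(-10077) − 127·(-242))/14801 = -29728/14801.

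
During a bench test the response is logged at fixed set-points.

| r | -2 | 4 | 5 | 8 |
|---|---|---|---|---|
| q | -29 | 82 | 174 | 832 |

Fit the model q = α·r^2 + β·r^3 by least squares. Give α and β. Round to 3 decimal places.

Sums needed: Σr^2·r^2 = 4993, Σr^2·r^3 = 36885, Σr^3·r^3 = 281929.
And Σr^2·q = 58794, Σr^3·q = 453214.
So XᵀX·[α, β]ᵀ = Xᵀq: [[4993, 36885]; [36885, 281929]]·[α, β]ᵀ = [58794, 453214]ᵀ.
Eliminating β: 281929·(row 1) − 36885·(row 2) gives 47168272·α = 281929·58794 − 36885·453214 = -141064764, so α = -35266191/11792068.
Then β = (453214 − 36885·(-35266191/11792068))/281929 = 23570203/11792068.

α = -2.991, β = 1.999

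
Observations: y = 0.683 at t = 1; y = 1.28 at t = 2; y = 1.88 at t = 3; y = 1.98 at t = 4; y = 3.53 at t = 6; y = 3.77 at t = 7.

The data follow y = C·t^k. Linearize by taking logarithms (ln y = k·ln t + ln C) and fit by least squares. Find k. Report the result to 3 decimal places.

Let Y = ln y. Fitting Y = k·ln t + ln C by least squares:
Σln t = 6.9157, Σ(ln t)² = 10.6062, Σln y = 3.7683, Σln t·ln y = 6.6539.
Normal system: [[10.6062, 6.9157]; [6.9157, 6]]·[k, ln C]ᵀ = [6.6539, 3.7683]ᵀ.
Δ = 10.6062·6 − (6.9157)² = 15.8099; k = (6.6539·6 − 6.9157·3.7683)/15.8099 = 0.87684, ln C = (10.6062·3.7683 − 6.9157·6.6539)/15.8099 = -0.38261.

k = 0.877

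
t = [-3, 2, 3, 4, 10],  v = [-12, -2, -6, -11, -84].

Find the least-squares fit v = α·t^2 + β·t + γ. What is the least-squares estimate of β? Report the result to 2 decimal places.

β = 1.05

The normal system XᵀX·[α, β, γ]ᵀ = Xᵀv is [[10434, 1072, 138]; [1072, 138, 16]; [138, 16, 5]]·[α, β, γ]ᵀ = [-8746, -870, -115]ᵀ.
Row-reducing yields α = -208986/222079, β = 233423/222079, γ = -7887/20189.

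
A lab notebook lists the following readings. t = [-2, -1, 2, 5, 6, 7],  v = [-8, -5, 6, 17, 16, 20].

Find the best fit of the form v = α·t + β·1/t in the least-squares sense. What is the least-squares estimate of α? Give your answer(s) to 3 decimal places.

α = 2.854

Setting ∂/∂α … = 0 gives: 119·α + 6·β = 354;  6·α + (70039/44100)·β = 2197/105.
Eliminating β: (70039/44100)·(row 1) − 6·(row 2) gives (963863/6300)·α = (70039/44100)·354 − 6·(2197/105) = 3209561/7350, so α = 19257366/6747041.
Then β = ((2197/105) − 6·(19257366/6747041))/(70039/44100) = 2305380/963863.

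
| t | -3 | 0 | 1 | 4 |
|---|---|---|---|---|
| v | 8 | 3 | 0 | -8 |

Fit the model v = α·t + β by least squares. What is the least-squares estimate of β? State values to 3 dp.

Sums needed: Σt·t = 26, Σt = 2, Σ1 = 4.
For Aᵀv: Σt·v = -56, Σv = 3.
Normal equations: [[26, 2]; [2, 4]]·[α, β]ᵀ = [-56, 3]ᵀ.
Eliminating β: 4·(row 1) − 2·(row 2) gives 100·α = 4·(-56) − 2·3 = -230, so α = -23/10.
Then β = (3 − 2·(-23/10))/4 = 19/10.

β = 1.900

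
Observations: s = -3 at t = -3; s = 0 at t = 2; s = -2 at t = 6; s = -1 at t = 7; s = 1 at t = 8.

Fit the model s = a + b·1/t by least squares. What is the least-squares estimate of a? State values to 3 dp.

The normal system MᵀM·[a, b]ᵀ = Mᵀs is [[5, 101/168]; [101/168, 11993/28224]]·[a, b]ᵀ = [-5, 109/168]ᵀ.
Δ = 5·(11993/28224) − (101/168)² = 4147/2352.
a = ((-5)·(11993/28224) − (101/168)·(109/168))/(4147/2352) = -11829/8294; b = (5·(109/168) − (101/168)·(-5))/(4147/2352) = 14700/4147.

a = -1.426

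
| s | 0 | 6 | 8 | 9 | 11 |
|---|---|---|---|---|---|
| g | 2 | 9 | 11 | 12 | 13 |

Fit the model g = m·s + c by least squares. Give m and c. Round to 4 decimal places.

Sums needed: Σs·s = 302, Σs = 34, Σ1 = 5.
And Σs·g = 393, Σg = 47.
Δ = 302·5 − 34² = 354.
m = (393·5 − 34·47)/354 = 367/354; c = (302·47 − 34·393)/354 = 416/177.

m = 1.0367, c = 2.3503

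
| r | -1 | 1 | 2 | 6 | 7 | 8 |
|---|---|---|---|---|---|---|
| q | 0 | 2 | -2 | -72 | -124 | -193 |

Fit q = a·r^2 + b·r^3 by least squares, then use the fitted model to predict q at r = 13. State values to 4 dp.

Setting ∂/∂a … = 0 gives: 7811·a + 57383·b = -21026;  57383·a + 426515·b = -156914.
(Σr^2·r^2 = 7811, Σr^2·r^3 = 57383, Σr^3·r^3 = 426515, Σr^2·q = -21026, Σr^3·q = -156914.)
det = 7811·426515 − 57383² = 38699976.
a = ((-21026)·426515 − 57383·(-156914))/38699976 = 1512153/1612499; b = (7811·(-156914) − 57383·(-21026))/38699976 = -796679/1612499.
At r = 13: q̂ = (1512153/1612499)·(169) + (-796679/1612499)·(2197) = -1494749906/1612499.

q̂ = -926.9773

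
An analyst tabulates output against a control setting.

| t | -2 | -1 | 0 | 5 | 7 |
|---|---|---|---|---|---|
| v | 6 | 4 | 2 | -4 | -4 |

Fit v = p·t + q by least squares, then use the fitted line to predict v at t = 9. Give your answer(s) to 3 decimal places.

XᵀX·[p, q]ᵀ = Xᵀv reads: 79·p + 9·q = -64;  9·p + 5·q = 4.
det = 79·5 − 9² = 314.
p = ((-64)·5 − 9·4)/314 = -178/157; q = (79·4 − 9·(-64))/314 = 446/157.
At t = 9: v̂ = (-178/157)·(9) + (446/157)·(1) = -1156/157.

v̂ = -7.363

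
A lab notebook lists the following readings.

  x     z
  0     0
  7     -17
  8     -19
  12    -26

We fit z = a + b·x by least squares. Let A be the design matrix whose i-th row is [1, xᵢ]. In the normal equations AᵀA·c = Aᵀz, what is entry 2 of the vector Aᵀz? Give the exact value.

-583

Entry 2 ↔ basis x, so (Aᵀz)_{2} = Σᵢ (x)·zᵢ = (0)·(0) + (7)·(-17) + (8)·(-19) + (12)·(-26) = -583.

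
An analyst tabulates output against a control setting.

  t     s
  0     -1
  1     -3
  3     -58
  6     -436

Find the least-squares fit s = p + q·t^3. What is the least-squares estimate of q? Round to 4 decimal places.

With design matrix X, XᵀX = [[4, 244]; [244, 47386]] and Xᵀs = [-498, -95745]ᵀ.
det = 4·47386 − 244² = 130008.
p = ((-498)·47386 − 244·(-95745))/130008 = -9852/5417; q = (4·(-95745) − 244·(-498))/130008 = -21789/10834.

q = -2.0112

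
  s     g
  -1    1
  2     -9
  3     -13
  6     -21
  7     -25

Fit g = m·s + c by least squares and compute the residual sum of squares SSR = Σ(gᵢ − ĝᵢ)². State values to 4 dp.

Compute the Gram sums: Σs·s = 99, Σs = 17, Σ1 = 5.
Moment sums: Σs·g = -359, Σg = -67.
Normal equations: [[99, 17]; [17, 5]]·[m, c]ᵀ = [-359, -67]ᵀ.
Eliminating c: 5·(row 1) − 17·(row 2) gives 206·m = 5·(-359) − 17·(-67) = -656, so m = -328/103.
Then c = ((-67) − 17·(-328/103))/5 = -265/103.
Residuals: 40/103, -6/103, -90/103, 70/103, -14/103; SSR = 144/103.

SSR = 1.3981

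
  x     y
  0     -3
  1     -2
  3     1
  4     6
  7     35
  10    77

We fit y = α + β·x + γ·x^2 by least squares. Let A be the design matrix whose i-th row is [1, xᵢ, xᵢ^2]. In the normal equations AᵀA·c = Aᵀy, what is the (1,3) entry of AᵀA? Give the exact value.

175

Row 1 ↔ basis 1, column 3 ↔ basis x^2, so (AᵀA)_{1,3} = Σᵢ x^2 = (1)·(0) + (1)·(1) + (1)·(9) + (1)·(16) + (1)·(49) + (1)·(100) = 175.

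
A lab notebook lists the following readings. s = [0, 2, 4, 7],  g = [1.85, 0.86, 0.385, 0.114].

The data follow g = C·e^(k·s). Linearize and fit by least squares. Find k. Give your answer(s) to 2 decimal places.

k = -0.40

Taking logs, ln g = k·s + ln C, so regress ln g on s.
XᵀX = [[69.0000, 13.0000]; [13.0000, 4]], rhs = [-19.3206, -2.6617]ᵀ  (here Σs = 13.0000, Σ(s)² = 69.0000, Σln g = -2.6617, Σs·ln g = -19.3206).
Δ = 69.0000·4 − (13.0000)² = 107.0000; k = (-19.3206·4 − 13.0000·-2.6617)/107.0000 = -0.39888, ln C = (69.0000·-2.6617 − 13.0000·-19.3206)/107.0000 = 0.63093.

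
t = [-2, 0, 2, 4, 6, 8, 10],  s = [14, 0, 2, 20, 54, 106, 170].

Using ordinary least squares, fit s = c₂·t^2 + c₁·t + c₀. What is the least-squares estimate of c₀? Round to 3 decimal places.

The normal system XᵀX·[c₂, c₁, c₀]ᵀ = Xᵀs is [[15680, 1792, 224]; [1792, 224, 28]; [224, 28, 7]]·[c₂, c₁, c₀]ᵀ = [26112, 2928, 366]ᵀ.
Inverting the 3×3 Gram matrix, [c₂, c₁, c₀]ᵀ = [2, -41/14, 0]ᵀ.

c₀ = 0.000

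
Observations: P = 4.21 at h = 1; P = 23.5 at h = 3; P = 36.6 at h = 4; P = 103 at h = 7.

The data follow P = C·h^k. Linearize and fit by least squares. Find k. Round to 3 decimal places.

k = 1.627

Taking logs, ln P = k·ln h + ln C, so regress ln P on ln h.
Σln h = 4.4308, Σ(ln h)² = 6.9153, Σln P = 12.8292, Σln h·ln P = 17.4778.
Normal system: [[6.9153, 4.4308]; [4.4308, 4]]·[k, ln C]ᵀ = [17.4778, 12.8292]ᵀ.
Δ = 6.9153·4 − (4.4308)² = 8.0292; k = (17.4778·4 − 4.4308·12.8292)/8.0292 = 1.62747, ln C = (6.9153·12.8292 − 4.4308·17.4778)/8.0292 = 1.40455.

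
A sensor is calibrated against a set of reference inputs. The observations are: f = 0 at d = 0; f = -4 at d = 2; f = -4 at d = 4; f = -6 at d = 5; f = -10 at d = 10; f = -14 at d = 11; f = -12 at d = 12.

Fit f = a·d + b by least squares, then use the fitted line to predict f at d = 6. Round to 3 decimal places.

f̂ = -6.848

Compute the Gram sums: Σd·d = 410, Σd = 44, Σ1 = 7.
Moment sums: Σd·f = -452, Σf = -50.
So XᵀX·[a, b]ᵀ = Xᵀf: [[410, 44]; [44, 7]]·[a, b]ᵀ = [-452, -50]ᵀ.
Eliminating b: 7·(row 1) − 44·(row 2) gives 934·a = 7·(-452) − 44·(-50) = -964, so a = -482/467.
Then b = ((-50) − 44·(-482/467))/7 = -306/467.
At d = 6: f̂ = (-482/467)·(6) + (-306/467)·(1) = -3198/467.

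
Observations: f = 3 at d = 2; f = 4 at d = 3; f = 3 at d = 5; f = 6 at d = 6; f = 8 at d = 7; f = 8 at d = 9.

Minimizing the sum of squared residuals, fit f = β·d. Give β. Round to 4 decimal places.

XᵀX·[β]ᵀ = Xᵀf reads: 204·β = 197.
Hence β = 197 / 204 ≈ 0.965686.

β = 0.9657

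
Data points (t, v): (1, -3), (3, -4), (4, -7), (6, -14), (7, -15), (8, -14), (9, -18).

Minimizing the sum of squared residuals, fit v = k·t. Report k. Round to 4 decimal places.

Sums needed: Σt·t = 256.
And Σt·v = -506.
So AᵀA·[k]ᵀ = Aᵀv: [[256]]·[k]ᵀ = [-506]ᵀ.
Hence k = -506 / 256 ≈ -1.97656.

k = -1.9766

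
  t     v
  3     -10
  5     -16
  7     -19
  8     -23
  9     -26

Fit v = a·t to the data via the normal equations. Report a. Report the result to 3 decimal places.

a = -2.899

The normal equations are: 228·a = -661.
a = (-661)/228 = -2.89912.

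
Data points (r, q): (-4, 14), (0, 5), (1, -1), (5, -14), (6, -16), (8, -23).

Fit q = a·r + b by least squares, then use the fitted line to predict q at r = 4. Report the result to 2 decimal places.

q̂ = -10.04

Sums needed: Σr·r = 142, Σr = 16, Σ1 = 6.
For Mᵀq: Σr·q = -407, Σq = -35.
MᵀM·[a, b]ᵀ = Mᵀq becomes [[142, 16]; [16, 6]]·[a, b]ᵀ = [-407, -35]ᵀ.
det = 142·6 − 16² = 596.
a = ((-407)·6 − 16·(-35))/596 = -941/298; b = (142·(-35) − 16·(-407))/596 = 771/298.
At r = 4: q̂ = (-941/298)·(4) + (771/298)·(1) = -2993/298.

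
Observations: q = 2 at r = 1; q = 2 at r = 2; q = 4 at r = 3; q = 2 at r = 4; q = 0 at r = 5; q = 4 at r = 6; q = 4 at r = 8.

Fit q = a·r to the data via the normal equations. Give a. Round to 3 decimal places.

Compute the Gram sums: Σr·r = 155.
Right-hand side: Σr·q = 82.
Normal equations: [[155]]·[a]ᵀ = [82]ᵀ.
Hence a = 82 / 155 ≈ 0.529032.

a = 0.529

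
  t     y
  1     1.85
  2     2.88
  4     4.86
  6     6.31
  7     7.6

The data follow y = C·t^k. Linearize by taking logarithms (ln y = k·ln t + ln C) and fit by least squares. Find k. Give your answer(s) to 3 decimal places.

Let Y = ln y. Fitting Y = k·ln t + ln C by least squares:
Σln t = 5.8171, Σ(ln t)² = 9.3992, Σln y = 7.1243, Σln t·ln y = 10.1722.
Equations: 9.3992·k + 5.8171·ln C = 10.1722;  5.8171·k + 5·ln C = 7.1243.
Solving (det = 13.1574): k = 0.71583, ln C = 0.59205.

k = 0.716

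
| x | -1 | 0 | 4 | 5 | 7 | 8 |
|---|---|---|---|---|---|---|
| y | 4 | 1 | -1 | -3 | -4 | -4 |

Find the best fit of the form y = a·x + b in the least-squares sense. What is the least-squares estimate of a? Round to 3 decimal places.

a = -0.840

With design matrix M, MᵀM = [[155, 23]; [23, 6]] and Mᵀy = [-83, -7]ᵀ.
Eliminating b: 6·(row 1) − 23·(row 2) gives 401·a = 6·(-83) − 23·(-7) = -337, so a = -337/401.
Then b = ((-7) − 23·(-337/401))/6 = 824/401.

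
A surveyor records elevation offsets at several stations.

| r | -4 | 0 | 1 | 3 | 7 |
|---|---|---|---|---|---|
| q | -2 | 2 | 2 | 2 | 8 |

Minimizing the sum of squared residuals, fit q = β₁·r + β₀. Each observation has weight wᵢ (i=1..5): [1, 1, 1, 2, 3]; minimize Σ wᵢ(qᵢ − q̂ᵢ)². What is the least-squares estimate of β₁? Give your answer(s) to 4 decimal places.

Entries of MᵀWM: Σwᵢ·r·r = 182, Σwᵢ·r = 24, Σwᵢ·1 = 8.
For MᵀWq: Σwᵢ·r·q = 190, Σwᵢ·q = 30.
So MᵀWM·[β₁, β₀]ᵀ = MᵀWq: [[182, 24]; [24, 8]]·[β₁, β₀]ᵀ = [190, 30]ᵀ.
Determinant 182·8 − 24² = 880.
β₁ = (190·8 − 24·30)/880 = 10/11; β₀ = (182·30 − 24·190)/880 = 45/44.

β₁ = 0.9091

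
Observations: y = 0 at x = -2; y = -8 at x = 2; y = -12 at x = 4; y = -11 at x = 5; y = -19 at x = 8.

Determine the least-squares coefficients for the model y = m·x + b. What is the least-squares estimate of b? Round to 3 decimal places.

The normal equations are: 113·m + 17·b = -271;  17·m + 5·b = -50.
Eliminating b: 5·(row 1) − 17·(row 2) gives 276·m = 5·(-271) − 17·(-50) = -505, so m = -505/276.
Then b = ((-50) − 17·(-505/276))/5 = -1043/276.

b = -3.779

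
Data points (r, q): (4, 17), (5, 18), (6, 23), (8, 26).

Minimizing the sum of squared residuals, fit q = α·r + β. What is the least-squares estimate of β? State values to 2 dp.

β = 7.20

The normal equations are: 141·α + 23·β = 504;  23·α + 4·β = 84.
(Σr·r = 141, Σr = 23, Σ1 = 4, Σr·q = 504, Σq = 84.)
Eliminating β: 4·(row 1) − 23·(row 2) gives 35·α = 4·504 − 23·84 = 84, so α = 12/5.
Then β = (84 − 23·(12/5))/4 = 36/5.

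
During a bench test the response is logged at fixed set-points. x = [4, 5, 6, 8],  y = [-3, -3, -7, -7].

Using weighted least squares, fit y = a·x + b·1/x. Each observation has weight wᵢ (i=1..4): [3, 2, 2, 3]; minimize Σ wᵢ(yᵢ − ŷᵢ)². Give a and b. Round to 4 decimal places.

Forming MᵀWM = [[362, 10]; [10, 5327/14400]] and MᵀWy = [-318, -1009/120]ᵀ gives MᵀWM·[a, b]ᵀ = MᵀWy.
Δ = 362·(5327/14400) − 10² = 244187/7200.
a = ((-318)·(5327/14400) − 10·(-1009/120))/(244187/7200) = -241593/244187; b = (362·(-1009/120) − 10·(-318))/(244187/7200) = 980520/244187.

a = -0.9894, b = 4.0154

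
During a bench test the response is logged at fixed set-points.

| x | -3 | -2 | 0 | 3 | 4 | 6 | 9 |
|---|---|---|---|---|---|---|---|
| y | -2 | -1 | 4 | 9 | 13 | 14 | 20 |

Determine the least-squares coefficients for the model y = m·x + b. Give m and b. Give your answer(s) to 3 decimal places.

Sums needed: Σx·x = 155, Σx = 17, Σ1 = 7.
For Mᵀy: Σx·y = 351, Σy = 57.
So MᵀM·[m, b]ᵀ = Mᵀy: [[155, 17]; [17, 7]]·[m, b]ᵀ = [351, 57]ᵀ.
Eliminating b: 7·(row 1) − 17·(row 2) gives 796·m = 7·351 − 17·57 = 1488, so m = 372/199.
Then b = (57 − 17·(372/199))/7 = 717/199.

m = 1.869, b = 3.603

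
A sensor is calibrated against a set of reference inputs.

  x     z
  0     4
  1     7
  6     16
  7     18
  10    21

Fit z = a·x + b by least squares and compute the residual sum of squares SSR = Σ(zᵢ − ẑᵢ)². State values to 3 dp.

Normal-equation sums: Σx·x = 186, Σx = 24, Σ1 = 5.
Right-hand side: Σx·z = 439, Σz = 66.
MᵀM·[a, b]ᵀ = Mᵀz becomes [[186, 24]; [24, 5]]·[a, b]ᵀ = [439, 66]ᵀ.
Eliminating b: 5·(row 1) − 24·(row 2) gives 354·a = 5·439 − 24·66 = 611, so a = 611/354.
Then b = (66 − 24·(611/354))/5 = 290/59.
Residuals: -54/59, 127/354, 43/59, 355/354, -208/177; SSR = 1375/354.

SSR = 3.884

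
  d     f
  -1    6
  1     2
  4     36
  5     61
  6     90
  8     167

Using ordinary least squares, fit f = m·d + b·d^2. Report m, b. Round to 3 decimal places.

AᵀA·[m, b]ᵀ = Aᵀf reads: 143·m + 917·b = 2321;  917·m + 6275·b = 16037.
det = 143·6275 − 917² = 56436.
m = (2321·6275 − 917·16037)/56436 = -23609/9406; b = (143·16037 − 917·2321)/56436 = 27489/9406.

m = -2.510, b = 2.922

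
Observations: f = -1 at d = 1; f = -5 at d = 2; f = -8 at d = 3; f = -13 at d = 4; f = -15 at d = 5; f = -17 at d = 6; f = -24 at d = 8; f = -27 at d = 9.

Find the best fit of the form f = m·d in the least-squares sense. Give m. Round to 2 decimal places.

Setting ∂/∂m … = 0 gives: 236·m = -699.
Hence m = -699 / 236 ≈ -2.96186.

m = -2.96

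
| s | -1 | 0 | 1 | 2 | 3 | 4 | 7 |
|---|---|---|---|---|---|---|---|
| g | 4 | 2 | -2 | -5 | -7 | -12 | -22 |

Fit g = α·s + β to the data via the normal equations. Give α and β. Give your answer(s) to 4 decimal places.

α = -3.2928, β = 1.5263

Compute the Gram sums: Σs·s = 80, Σs = 16, Σ1 = 7.
Moment sums: Σs·g = -239, Σg = -42.
Normal equations: [[80, 16]; [16, 7]]·[α, β]ᵀ = [-239, -42]ᵀ.
Eliminating β: 7·(row 1) − 16·(row 2) gives 304·α = 7·(-239) − 16·(-42) = -1001, so α = -1001/304.
Then β = ((-42) − 16·(-1001/304))/7 = 29/19.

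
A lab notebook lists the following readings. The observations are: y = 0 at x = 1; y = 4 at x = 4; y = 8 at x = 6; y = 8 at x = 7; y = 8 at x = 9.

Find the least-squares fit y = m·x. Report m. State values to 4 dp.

Normal-equation sums: Σx·x = 183.
Moment sums: Σx·y = 192.
m = 192/183 = 1.04918.

m = 1.0492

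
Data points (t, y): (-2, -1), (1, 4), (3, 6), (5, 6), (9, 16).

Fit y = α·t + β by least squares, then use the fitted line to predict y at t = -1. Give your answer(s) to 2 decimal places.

Normal-equation sums: Σt·t = 120, Σt = 16, Σ1 = 5.
Right-hand side: Σt·y = 198, Σy = 31.
Δ = 120·5 − 16² = 344.
α = (198·5 − 16·31)/344 = 247/172; β = (120·31 − 16·198)/344 = 69/43.
At t = -1: ŷ = (247/172)·(-1) + (69/43)·(1) = 29/172.

ŷ = 0.17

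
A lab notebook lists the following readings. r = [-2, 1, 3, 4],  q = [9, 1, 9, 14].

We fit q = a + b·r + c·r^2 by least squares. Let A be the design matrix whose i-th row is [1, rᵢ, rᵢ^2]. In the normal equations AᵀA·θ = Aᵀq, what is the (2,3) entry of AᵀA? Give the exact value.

84

Row 2 ↔ basis r, column 3 ↔ basis r^2, so (AᵀA)_{2,3} = Σᵢ (r)·(r^2) = (-2)·(4) + (1)·(1) + (3)·(9) + (4)·(16) = 84.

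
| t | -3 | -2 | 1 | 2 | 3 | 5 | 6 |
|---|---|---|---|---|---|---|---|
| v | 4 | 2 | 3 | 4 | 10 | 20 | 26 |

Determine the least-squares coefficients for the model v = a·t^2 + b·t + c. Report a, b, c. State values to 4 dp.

a = 0.5564, b = 0.8359, c = 1.4296

The normal equations are: 2116·a + 342·b + 88·c = 1589;  342·a + 88·b + 12·c = 281;  88·a + 12·b + 7·c = 69.
(Σt^2·t^2 = 2116, Σt^2·t = 342, Σt^2 = 88, Σt·t = 88, Σt = 12, Σ1 = 7, Σt^2·v = 1589, Σt·v = 281, Σv = 69.)
Solving the 3×3 system (Gaussian elimination) gives a = 5585/10038, b = 2797/3346, c = 1025/717.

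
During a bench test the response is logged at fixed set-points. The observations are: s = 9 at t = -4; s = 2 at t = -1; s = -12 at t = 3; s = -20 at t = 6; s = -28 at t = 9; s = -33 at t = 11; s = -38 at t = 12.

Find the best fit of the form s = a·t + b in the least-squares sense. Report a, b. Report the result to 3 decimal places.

a = -2.907, b = -2.192

Compute the Gram sums: Σt·t = 408, Σt = 36, Σ1 = 7.
Right-hand side: Σt·s = -1265, Σs = -120.
XᵀX·[a, b]ᵀ = Xᵀs becomes [[408, 36]; [36, 7]]·[a, b]ᵀ = [-1265, -120]ᵀ.
Determinant 408·7 − 36² = 1560.
a = ((-1265)·7 − 36·(-120))/1560 = -907/312; b = (408·(-120) − 36·(-1265))/1560 = -57/26.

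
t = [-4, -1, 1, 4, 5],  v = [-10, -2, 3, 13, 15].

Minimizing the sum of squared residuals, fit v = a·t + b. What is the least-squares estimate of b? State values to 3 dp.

Entries of MᵀM: Σt·t = 59, Σt = 5, Σ1 = 5.
For Mᵀv: Σt·v = 172, Σv = 19.
So MᵀM·[a, b]ᵀ = Mᵀv: [[59, 5]; [5, 5]]·[a, b]ᵀ = [172, 19]ᵀ.
Determinant 59·5 − 5² = 270.
a = (172·5 − 5·19)/270 = 17/6; b = (59·19 − 5·172)/270 = 29/30.

b = 0.967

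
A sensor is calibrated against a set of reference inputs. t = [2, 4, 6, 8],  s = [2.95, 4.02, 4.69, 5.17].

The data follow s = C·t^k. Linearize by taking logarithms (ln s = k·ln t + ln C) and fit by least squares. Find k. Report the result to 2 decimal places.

k = 0.41

Taking logs, ln s = k·ln t + ln C, so regress ln s on ln t.
Σln t = 5.9506, Σ(ln t)² = 9.9367, Σln s = 5.6614, Σln t·ln s = 8.8639.
Normal system: [[9.9367, 5.9506]; [5.9506, 4]]·[k, ln C]ᵀ = [8.8639, 5.6614]ᵀ.
Solving (det = 4.3368): k = 0.40735, ln C = 0.80936.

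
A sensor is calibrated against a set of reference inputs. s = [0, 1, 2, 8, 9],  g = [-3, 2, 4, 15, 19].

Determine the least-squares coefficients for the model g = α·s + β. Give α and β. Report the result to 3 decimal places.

With design matrix X, XᵀX = [[150, 20]; [20, 5]] and Xᵀg = [301, 37]ᵀ.
Δ = 150·5 − 20² = 350.
α = (301·5 − 20·37)/350 = 153/70; β = (150·37 − 20·301)/350 = -47/35.

α = 2.186, β = -1.343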